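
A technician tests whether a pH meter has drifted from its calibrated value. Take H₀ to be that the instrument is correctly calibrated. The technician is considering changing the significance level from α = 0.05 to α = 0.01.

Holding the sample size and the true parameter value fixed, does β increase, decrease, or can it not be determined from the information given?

Tightening α shrinks the rejection region. When Ha holds, fewer sample outcomes clear the stricter threshold, so more fall in the acceptance region.

It increases.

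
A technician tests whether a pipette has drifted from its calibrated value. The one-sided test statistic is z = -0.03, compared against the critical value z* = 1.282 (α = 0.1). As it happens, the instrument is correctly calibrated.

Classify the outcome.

No error — this is a correct decision.

The conventional null hypothesis is that the instrument is correctly calibrated.
Since z = -0.03 ≤ z* = 1.282, H₀ is not rejected.
H₀ is true (actually the instrument is correctly calibrated).
The decision matches the true state — no error.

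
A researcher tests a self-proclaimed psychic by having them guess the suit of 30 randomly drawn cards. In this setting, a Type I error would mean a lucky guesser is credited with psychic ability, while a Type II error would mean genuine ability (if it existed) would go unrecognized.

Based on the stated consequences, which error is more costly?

The Type I consequence (a lucky guesser is credited with psychic ability) is more severe than the Type II consequence (genuine ability (if it existed) would go unrecognized).

Type I error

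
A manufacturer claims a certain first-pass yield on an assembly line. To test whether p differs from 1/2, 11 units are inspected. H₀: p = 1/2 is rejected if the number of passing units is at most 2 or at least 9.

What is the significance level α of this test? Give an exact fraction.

67/1024

Under H₀, S ~ Binomial(11, 1/2); α is the probability of landing in either tail, P(S ≤ 2) + P(S ≥ 9).
Each tail has probability (1 + 11 + 55)/2048; doubling gives α = 134/2048 = 67/1024.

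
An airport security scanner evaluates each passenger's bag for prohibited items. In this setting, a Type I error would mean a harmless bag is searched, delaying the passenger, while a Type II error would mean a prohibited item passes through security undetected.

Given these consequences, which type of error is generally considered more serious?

Type II error

The Type II consequence (a prohibited item passes through security undetected) is more severe than the Type I consequence (a harmless bag is searched, delaying the passenger).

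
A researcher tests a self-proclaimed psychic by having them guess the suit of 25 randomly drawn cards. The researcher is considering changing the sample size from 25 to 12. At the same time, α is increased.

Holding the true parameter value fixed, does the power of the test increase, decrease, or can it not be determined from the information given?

Cannot be determined from the information given.

The first change alone would make β increase; the second alone would make β decrease. Which effect dominates depends on the magnitudes, which are not given.
Since power = 1 − β, the effect on power is likewise indeterminate.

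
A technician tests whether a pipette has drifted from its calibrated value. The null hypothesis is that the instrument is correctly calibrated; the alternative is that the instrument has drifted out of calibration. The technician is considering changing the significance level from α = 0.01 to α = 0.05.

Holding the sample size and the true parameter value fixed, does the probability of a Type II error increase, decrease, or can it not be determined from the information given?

With a larger α the critical value moves toward the center, so more of the Ha sampling distribution lies in the rejection region.

It decreases.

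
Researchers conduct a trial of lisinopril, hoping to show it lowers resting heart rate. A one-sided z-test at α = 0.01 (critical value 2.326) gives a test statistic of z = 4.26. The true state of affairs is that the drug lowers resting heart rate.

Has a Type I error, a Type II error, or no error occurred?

The conventional null hypothesis is that the drug has no effect on resting heart rate.
Since z = 4.26 > z* = 2.326, H₀ is rejected.
H₀ is false (actually the drug lowers resting heart rate).
The decision matches the true state — no error.

No error — this is a correct decision.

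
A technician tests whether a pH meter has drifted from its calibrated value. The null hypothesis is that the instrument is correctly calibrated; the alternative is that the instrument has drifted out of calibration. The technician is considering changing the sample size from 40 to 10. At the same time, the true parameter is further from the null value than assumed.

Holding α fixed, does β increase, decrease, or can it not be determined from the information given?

The first change alone would make β increase; the second alone would make β decrease. Which effect dominates depends on the magnitudes, which are not given.

Cannot be determined from the information given.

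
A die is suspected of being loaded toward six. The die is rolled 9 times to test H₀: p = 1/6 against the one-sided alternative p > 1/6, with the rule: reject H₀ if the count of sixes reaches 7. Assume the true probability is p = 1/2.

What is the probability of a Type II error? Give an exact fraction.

A Type II error is failing to reject when Ha holds: with p = 1/2, β = P(S ≤ 6).
Summing C(9,j)·(1/2)^j·(1/2)^{9-j} for j = 0..6 gives 233/256.

233/256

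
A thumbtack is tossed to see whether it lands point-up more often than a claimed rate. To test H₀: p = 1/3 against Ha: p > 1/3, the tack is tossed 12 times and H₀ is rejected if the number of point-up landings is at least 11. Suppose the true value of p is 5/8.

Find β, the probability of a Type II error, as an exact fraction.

Under the alternative p = 5/8, X ~ Binomial(12, 5/8); β is the probability the test does not reject, P(X < 11).
Equivalently, β = 1 − P(X ≥ 11) = 66717523611/68719476736.

66717523611/68719476736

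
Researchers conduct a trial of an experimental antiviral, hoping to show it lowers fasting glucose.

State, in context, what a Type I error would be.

With the conventional null hypothesis that the drug has no effect on fasting glucose:
A Type I error is rejecting H₀ when H₀ is true.
Here that means concluding that the drug is effective when actually the drug has no effect on fasting glucose.

A Type I error would mean concluding that the drug lowers fasting glucose when in fact the drug has no effect on fasting glucose.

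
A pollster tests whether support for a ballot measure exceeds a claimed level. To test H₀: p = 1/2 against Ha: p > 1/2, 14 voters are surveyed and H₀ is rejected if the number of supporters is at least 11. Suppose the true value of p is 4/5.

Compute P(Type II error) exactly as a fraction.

1842102761/6103515625

Under the alternative p = 4/5, S ~ Binomial(14, 4/5); β is the probability the test does not reject, P(S < 11).
Adding the binomial probabilities P(S=0)+…+P(S=10) at p = 4/5 gives 1842102761/6103515625.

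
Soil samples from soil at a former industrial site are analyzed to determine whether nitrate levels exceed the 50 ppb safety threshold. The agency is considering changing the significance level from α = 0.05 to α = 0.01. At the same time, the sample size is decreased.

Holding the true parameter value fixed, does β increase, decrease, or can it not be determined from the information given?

It increases.

A smaller α moves the rejection region further into the tail. With the alternative true, more outcomes now fall outside the rejection region, so failing to reject becomes more likely. A smaller sample increases the standard error, so the sampling distributions under H₀ and Ha overlap more. Both changes push β in the same direction.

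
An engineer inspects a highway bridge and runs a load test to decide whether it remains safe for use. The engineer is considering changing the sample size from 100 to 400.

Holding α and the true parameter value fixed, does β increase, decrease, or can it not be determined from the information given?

A larger sample reduces the standard error, pulling the sampling distribution under Ha further from the non-rejection region.

It decreases.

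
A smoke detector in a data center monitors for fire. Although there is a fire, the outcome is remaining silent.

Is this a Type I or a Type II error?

Type II error

The null hypothesis here is that there is no fire.
'Remaining silent' corresponds to failing to reject H₀.
H₀ was not rejected but H₀ is false — a Type II error (false negative).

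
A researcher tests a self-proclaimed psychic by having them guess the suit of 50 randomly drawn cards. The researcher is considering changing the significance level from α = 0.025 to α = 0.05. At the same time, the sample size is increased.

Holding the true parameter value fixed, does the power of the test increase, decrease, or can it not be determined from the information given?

It increases.

With a larger α the critical value moves toward the center, so more of the Ha sampling distribution lies in the rejection region. More data shrinks sampling variability; the test statistic under Ha concentrates further from the null value, making rejection more likely. Both changes push β in the same direction.
Since power = 1 − β and β decreases, power increases.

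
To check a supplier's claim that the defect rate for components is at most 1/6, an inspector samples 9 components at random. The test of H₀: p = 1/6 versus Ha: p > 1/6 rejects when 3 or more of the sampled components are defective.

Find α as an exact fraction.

898223/5038848

Under H₀, K ~ Binomial(9, 1/6); the Type I error rate is P(K ≥ 3).
Via the complement, α = 1 − Σ_{j=0}^{2} C(9,j)(1/6)^j(5/6)^{9-j} = 898223/5038848.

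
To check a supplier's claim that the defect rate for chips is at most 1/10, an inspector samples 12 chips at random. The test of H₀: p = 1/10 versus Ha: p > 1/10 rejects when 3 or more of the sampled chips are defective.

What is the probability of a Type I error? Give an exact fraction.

α = P(reject H₀ | H₀ true) = P(K ≥ 3 | p = 1/10), K ~ Binomial(12, 1/10).
Computing the lower-tail complement: 1 − 177826004451/200000000000 = 22173995549/200000000000.

22173995549/200000000000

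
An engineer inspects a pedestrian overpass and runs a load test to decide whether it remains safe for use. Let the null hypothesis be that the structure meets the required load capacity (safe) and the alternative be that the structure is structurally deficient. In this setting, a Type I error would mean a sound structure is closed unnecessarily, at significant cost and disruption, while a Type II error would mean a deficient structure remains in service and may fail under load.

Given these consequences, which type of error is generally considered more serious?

The Type II consequence (a deficient structure remains in service and may fail under load) is more severe than the Type I consequence (a sound structure is closed unnecessarily, at significant cost and disruption).

Type II error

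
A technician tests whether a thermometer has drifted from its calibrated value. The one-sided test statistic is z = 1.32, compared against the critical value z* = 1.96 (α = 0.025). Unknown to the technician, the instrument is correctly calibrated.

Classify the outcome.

The conventional null hypothesis is that the instrument is correctly calibrated.
Since z = 1.32 ≤ z* = 1.96, H₀ is not rejected.
H₀ is true (actually the instrument is correctly calibrated).
The decision matches the true state — no error.

No error — this is a correct decision.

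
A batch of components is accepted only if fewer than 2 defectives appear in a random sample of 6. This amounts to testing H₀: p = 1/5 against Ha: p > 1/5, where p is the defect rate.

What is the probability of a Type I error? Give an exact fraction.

Under H₀, K ~ Binomial(6, 1/5); the Type I error rate is P(K ≥ 2).
α = 1 − P(K ≤ 1) = 1 − 2048/3125 = 1077/3125.

1077/3125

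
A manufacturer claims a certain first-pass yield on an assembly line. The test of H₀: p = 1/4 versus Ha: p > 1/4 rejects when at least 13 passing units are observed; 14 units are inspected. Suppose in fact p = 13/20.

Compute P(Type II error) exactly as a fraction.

1604780863168259917/1638400000000000000

β = P(fail to reject H₀ | Ha true) = P(K ≤ 12 | p = 13/20), K ~ Binomial(14, 13/20).
Equivalently, β = 1 − P(K ≥ 13) = 1604780863168259917/1638400000000000000.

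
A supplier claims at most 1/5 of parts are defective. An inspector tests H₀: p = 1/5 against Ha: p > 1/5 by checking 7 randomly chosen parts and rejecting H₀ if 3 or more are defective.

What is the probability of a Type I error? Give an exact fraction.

Under H₀, Y ~ Binomial(7, 1/5); the Type I error rate is P(Y ≥ 3).
Computing the lower-tail complement: 1 − 13312/15625 = 2313/15625.

2313/15625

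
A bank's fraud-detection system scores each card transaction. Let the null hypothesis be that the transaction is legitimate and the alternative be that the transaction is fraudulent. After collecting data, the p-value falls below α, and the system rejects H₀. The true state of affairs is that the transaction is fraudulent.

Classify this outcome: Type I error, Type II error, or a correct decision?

The test rejected a false H₀ — the decision matches the true state.

Neither — the decision is correct.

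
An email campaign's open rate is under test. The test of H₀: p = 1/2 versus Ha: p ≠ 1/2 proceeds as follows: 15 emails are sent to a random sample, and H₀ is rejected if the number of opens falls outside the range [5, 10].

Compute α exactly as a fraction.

The significance level is the null-hypothesis probability of the rejection region {≤4} ∪ {≥11}.
The two tails are symmetric, so α = 2·(1 + 15 + 105 + 455 + 1365)/2^15 = 3882/32768 = 1941/16384.

1941/16384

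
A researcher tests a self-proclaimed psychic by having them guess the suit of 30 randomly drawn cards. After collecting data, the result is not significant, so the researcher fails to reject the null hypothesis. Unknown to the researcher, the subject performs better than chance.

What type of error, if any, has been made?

The conventional null hypothesis here is that the subject is guessing at random (p = 1/4).
H₀ was not rejected, but H₀ is actually false.
Failing to reject a false null hypothesis is a Type II error (false negative).

Type II error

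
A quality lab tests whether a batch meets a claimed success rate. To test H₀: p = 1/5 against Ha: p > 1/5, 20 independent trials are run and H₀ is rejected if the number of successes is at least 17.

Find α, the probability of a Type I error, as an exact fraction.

The Type I error probability is α = P(Y ≥ 17) computed under H₀, where Y ~ Binomial(20, 1/5).
Summing C(20,j)(1/5)^j(4/5)^{20−j} for j = 17,…,20 gives 76081/95367431640625.

76081/95367431640625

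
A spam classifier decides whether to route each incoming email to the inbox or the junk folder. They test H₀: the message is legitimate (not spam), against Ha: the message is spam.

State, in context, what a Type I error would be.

A Type I error is rejecting H₀ when H₀ is true.
Here that means sending the message to the spam folder when actually the message is legitimate (not spam).

A Type I error would mean concluding that the message is spam when in fact the message is legitimate (not spam).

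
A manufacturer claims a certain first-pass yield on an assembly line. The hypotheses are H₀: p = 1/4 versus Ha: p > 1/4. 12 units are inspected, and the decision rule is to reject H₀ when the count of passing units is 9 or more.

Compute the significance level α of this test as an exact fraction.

6571/16777216

The Type I error probability is α = P(K ≥ 9) computed under H₀, where K ~ Binomial(12, 1/4).
Adding the binomial terms for j = 9 through 12 with p = 1/4 yields 6571/16777216.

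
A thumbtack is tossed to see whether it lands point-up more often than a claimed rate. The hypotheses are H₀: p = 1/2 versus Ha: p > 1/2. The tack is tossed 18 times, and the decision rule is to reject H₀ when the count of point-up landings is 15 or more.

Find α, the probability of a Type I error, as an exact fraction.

α = P(reject H₀ | H₀ true) = P(Y ≥ 15 | p = 1/2), with Y ~ Binomial(18, 1/2).
That's C(18,15) + C(18,16) + C(18,17) + C(18,18) over 2^18, i.e. (816 + 153 + 18 + 1)/262144 = 988/262144 = 247/65536.

247/65536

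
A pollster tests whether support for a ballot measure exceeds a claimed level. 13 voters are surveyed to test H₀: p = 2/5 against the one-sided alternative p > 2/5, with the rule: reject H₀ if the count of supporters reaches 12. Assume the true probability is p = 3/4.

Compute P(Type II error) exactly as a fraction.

3662863/4194304

β = P(fail to reject H₀ | Ha true) = P(Y ≤ 11 | p = 3/4), Y ~ Binomial(13, 3/4).
Summing C(13,j)·(3/4)^j·(1/4)^{13-j} for j = 0..11 gives 3662863/4194304.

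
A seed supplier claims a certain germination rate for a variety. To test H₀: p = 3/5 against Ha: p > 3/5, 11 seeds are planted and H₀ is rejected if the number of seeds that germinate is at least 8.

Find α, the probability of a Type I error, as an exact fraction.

Under H₀, K ~ Binomial(11, 3/5), and α = P(K ≥ 8).
P(K ≥ 8) = Σ_{j=8}^{11} C(11,j)·(3/5)^j·(2/5)^{11-j} = 2893401/9765625.

2893401/9765625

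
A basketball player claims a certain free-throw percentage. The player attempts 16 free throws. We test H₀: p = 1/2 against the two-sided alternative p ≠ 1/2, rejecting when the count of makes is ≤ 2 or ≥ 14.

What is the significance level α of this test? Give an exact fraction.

The significance level is the null-hypothesis probability of the rejection region {≤2} ∪ {≥14}.
The two tails are symmetric, so α = 2·(1 + 16 + 120)/2^16 = 274/65536 = 137/32768.

137/32768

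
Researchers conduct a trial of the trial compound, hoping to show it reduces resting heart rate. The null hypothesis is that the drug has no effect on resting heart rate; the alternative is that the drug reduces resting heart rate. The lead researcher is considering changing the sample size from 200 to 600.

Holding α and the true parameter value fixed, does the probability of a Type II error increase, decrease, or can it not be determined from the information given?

It decreases.

More data shrinks sampling variability; the test statistic under Ha concentrates further from the null value, making rejection more likely.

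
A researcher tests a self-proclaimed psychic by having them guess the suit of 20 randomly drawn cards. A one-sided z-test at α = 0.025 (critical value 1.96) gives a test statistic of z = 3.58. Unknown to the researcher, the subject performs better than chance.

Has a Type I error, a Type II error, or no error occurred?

The conventional null hypothesis is that the subject is guessing at random (p = 1/4).
Since z = 3.58 > z* = 1.96, H₀ is rejected.
H₀ is false (actually the subject performs better than chance).
The decision matches the true state — no error.

No error (correct decision).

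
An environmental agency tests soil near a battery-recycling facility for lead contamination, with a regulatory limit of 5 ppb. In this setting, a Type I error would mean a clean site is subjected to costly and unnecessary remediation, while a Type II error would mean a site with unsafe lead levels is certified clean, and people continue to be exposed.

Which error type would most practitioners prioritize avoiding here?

Type II error

The Type II consequence (a site with unsafe lead levels is certified clean, and people continue to be exposed) is more severe than the Type I consequence (a clean site is subjected to costly and unnecessary remediation).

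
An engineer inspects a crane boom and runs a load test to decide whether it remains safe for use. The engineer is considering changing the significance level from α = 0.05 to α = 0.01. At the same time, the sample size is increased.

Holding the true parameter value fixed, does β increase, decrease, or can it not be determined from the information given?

Cannot be determined from the information given.

The first change alone would make β increase; the second alone would make β decrease. Which effect dominates depends on the magnitudes, which are not given.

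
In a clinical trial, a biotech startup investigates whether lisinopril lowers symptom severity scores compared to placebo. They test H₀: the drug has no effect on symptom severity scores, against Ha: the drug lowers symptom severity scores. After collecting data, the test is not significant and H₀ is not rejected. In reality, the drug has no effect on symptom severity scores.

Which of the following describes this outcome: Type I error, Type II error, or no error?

No error (correct decision).

The test retained a true H₀ — the decision matches the true state.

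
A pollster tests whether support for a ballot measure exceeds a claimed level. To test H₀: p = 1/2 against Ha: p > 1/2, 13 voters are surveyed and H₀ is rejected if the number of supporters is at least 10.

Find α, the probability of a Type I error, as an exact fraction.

189/4096

The Type I error probability is α = P(S ≥ 10) computed under H₀, where S ~ Binomial(13, 1/2).
Summing the upper tail: (286 + 78 + 13 + 1) / 2^13 = 378/8192 = 189/4096.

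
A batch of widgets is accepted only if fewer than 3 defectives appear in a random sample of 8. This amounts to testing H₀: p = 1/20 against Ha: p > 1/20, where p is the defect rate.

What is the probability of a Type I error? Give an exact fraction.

Under H₀, S ~ Binomial(8, 1/20); the Type I error rate is P(S ≥ 3).
α = 1 − P(S ≤ 2) = 1 − 25451821621/25600000000 = 148178379/25600000000.

148178379/25600000000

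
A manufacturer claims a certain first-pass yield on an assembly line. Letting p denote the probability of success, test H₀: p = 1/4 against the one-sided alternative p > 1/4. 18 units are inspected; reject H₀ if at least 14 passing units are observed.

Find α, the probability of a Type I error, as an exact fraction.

67831/17179869184

Under H₀, K ~ Binomial(18, 1/4), and α = P(K ≥ 14).
Summing C(18,j)(1/4)^j(3/4)^{18−j} for j = 14,…,18 gives 67831/17179869184.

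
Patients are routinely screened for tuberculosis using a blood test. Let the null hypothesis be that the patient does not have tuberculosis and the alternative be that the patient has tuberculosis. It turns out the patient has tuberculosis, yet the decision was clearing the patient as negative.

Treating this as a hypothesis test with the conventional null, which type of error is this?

'Clearing the patient as negative' corresponds to failing to reject H₀.
H₀ was not rejected but H₀ is false — a Type II error (false negative).

Type II error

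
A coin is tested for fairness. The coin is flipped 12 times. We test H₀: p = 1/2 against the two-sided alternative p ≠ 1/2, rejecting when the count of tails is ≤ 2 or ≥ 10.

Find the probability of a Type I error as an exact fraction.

79/2048

Under H₀, S ~ Binomial(12, 1/2); α is the probability of landing in either tail, P(S ≤ 2) + P(S ≥ 10).
Each tail has probability (1 + 12 + 66)/4096; doubling gives α = 158/4096 = 79/2048.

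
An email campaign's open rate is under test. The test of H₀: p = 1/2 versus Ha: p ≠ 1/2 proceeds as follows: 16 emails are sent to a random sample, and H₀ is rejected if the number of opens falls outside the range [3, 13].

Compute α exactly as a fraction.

137/32768

α = P(Y ≤ 2 or Y ≥ 14 | p = 1/2), Y ~ Binomial(16, 1/2).
By symmetry, α = 2·P(Y ≤ 2) = 2·(1 + 16 + 120)/65536 = 274/65536 = 137/32768.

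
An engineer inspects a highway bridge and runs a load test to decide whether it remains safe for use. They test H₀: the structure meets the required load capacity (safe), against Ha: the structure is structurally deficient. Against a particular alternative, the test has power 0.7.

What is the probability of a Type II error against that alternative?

Power = 1 − β, so β = 1 − 0.7 = 0.3.

0.3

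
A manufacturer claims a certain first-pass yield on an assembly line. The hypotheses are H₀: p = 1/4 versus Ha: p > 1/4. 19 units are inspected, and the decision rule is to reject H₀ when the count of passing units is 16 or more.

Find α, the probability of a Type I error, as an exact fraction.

The Type I error probability is α = P(K ≥ 16) computed under H₀, where K ~ Binomial(19, 1/4).
Adding the binomial terms for j = 16 through 19 with p = 1/4 yields 1735/17179869184.

1735/17179869184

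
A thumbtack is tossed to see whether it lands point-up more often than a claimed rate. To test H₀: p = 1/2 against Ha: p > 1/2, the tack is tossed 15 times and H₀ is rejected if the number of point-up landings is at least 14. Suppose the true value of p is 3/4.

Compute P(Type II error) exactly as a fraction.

493824191/536870912

β = P(fail to reject H₀ | Ha true) = P(S ≤ 13 | p = 3/4), S ~ Binomial(15, 3/4).
Adding the binomial probabilities P(S=0)+…+P(S=13) at p = 3/4 gives 493824191/536870912.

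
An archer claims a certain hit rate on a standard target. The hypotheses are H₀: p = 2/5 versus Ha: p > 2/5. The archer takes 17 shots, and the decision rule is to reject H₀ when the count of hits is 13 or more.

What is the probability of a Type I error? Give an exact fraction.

α = P(reject H₀ | H₀ true) = P(Y ≥ 13 | p = 2/5), with Y ~ Binomial(17, 2/5).
Adding the binomial terms for j = 13 through 17 with p = 2/5 yields 384729088/152587890625.

384729088/152587890625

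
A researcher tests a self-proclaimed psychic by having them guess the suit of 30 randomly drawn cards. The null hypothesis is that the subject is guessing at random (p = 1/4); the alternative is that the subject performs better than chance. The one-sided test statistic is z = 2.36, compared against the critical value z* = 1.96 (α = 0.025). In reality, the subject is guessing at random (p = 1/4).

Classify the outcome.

Since z = 2.36 > z* = 1.96, H₀ is rejected.
H₀ is true (actually the subject is guessing at random (p = 1/4)).
Rejecting a true H₀ is a Type I error.

Type I error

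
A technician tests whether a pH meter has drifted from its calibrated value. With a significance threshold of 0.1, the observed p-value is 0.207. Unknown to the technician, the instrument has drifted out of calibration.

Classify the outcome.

The conventional null hypothesis is that the instrument is correctly calibrated.
Since p = 0.207 ≥ α = 0.1, H₀ is not rejected.
H₀ is false (actually the instrument has drifted out of calibration).
Failing to reject a false H₀ is a Type II error.

Type II error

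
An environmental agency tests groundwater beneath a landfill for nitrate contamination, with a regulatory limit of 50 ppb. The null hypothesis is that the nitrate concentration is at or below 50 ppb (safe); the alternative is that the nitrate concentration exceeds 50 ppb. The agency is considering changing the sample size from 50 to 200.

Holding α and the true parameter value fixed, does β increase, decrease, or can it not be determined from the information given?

More data shrinks sampling variability; the test statistic under Ha concentrates further from the null value, making rejection more likely.

It decreases.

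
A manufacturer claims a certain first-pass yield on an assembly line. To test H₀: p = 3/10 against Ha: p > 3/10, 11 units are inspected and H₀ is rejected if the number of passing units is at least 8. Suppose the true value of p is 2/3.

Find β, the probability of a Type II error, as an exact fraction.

31145/59049

A Type II error is failing to reject when Ha holds: with p = 2/3, β = P(X ≤ 7).
Summing C(11,j)·(2/3)^j·(1/3)^{11-j} for j = 0..7 gives 31145/59049.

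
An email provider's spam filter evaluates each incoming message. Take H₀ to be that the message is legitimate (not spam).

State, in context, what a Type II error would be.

A Type II error is failing to reject H₀ when H₀ is false.
Here that means delivering the message to the inbox when actually the message is spam.

A Type II error would mean concluding that the message is legitimate (not spam) (or at least failing to establish that the message is spam) when in fact the message is spam.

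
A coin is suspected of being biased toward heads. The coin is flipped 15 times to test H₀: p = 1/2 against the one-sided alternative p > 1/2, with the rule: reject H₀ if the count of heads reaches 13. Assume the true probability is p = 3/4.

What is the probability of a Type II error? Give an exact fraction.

Under the alternative p = 3/4, Y ~ Binomial(15, 3/4); β is the probability the test does not reject, P(Y < 13).
Summing C(15,j)·(3/4)^j·(1/4)^{15-j} for j = 0..12 gives 820244467/1073741824.

820244467/1073741824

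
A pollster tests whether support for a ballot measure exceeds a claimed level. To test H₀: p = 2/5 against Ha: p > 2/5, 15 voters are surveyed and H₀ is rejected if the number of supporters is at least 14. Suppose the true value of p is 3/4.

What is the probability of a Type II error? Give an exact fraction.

493824191/536870912

β = P(fail to reject H₀ | Ha true) = P(Y ≤ 13 | p = 3/4), Y ~ Binomial(15, 3/4).
Adding the binomial probabilities P(Y=0)+…+P(Y=13) at p = 3/4 gives 493824191/536870912.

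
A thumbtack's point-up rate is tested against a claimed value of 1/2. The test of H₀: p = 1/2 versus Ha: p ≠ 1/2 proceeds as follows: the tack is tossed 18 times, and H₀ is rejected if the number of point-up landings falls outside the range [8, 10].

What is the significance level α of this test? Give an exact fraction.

15751/32768

The significance level is the null-hypothesis probability of the rejection region {≤7} ∪ {≥11}.
Each tail has probability (1 + 18 + 153 + 816 + 3060 + 8568 + 18564 + 31824)/262144; doubling gives α = 126008/262144 = 15751/32768.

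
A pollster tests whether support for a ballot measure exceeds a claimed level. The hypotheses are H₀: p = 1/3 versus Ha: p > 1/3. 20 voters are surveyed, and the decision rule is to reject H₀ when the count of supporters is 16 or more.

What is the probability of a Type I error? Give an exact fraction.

Under H₀, S ~ Binomial(20, 1/3), and α = P(S ≥ 16).
Adding the binomial terms for j = 16 through 20 with p = 1/3 yields 29147/1162261467.

29147/1162261467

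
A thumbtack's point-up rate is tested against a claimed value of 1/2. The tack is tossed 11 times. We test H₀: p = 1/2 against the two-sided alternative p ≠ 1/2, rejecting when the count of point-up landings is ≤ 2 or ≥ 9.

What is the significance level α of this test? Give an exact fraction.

67/1024

Under H₀, K ~ Binomial(11, 1/2); α is the probability of landing in either tail, P(K ≤ 2) + P(K ≥ 9).
Each tail has probability (1 + 11 + 55)/2048; doubling gives α = 134/2048 = 67/1024.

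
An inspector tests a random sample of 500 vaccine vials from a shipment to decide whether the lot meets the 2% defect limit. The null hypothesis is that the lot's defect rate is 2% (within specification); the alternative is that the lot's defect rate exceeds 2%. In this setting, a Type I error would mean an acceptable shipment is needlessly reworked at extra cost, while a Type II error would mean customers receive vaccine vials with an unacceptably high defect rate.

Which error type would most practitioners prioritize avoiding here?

The Type II consequence (customers receive vaccine vials with an unacceptably high defect rate) is more severe than the Type I consequence (an acceptable shipment is needlessly reworked at extra cost).

Type II error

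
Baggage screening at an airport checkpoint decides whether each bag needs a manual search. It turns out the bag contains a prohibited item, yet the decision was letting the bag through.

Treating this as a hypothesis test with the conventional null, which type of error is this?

The null hypothesis here is that the bag contains no prohibited items.
'Letting the bag through' corresponds to failing to reject H₀.
H₀ was not rejected but H₀ is false — a Type II error (false negative).

Type II error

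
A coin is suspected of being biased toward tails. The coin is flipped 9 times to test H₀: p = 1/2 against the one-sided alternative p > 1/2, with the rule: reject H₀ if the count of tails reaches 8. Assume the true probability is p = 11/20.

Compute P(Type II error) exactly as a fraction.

123069745737/128000000000

Under the alternative p = 11/20, Y ~ Binomial(9, 11/20); β is the probability the test does not reject, P(Y < 8).
Equivalently, β = 1 − P(Y ≥ 8) = 123069745737/128000000000.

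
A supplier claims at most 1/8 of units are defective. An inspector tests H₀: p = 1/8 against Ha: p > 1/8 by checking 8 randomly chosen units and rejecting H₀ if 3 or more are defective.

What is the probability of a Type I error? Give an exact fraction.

1129899/16777216

Under H₀, S ~ Binomial(8, 1/8); the Type I error rate is P(S ≥ 3).
Via the complement, α = 1 − Σ_{j=0}^{2} C(8,j)(1/8)^j(7/8)^{8-j} = 1129899/16777216.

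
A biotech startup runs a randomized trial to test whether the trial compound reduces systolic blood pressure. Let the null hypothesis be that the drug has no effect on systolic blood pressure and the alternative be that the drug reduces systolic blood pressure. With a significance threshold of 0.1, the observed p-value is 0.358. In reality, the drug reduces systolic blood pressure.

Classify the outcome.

Since p = 0.358 ≥ α = 0.1, H₀ is not rejected.
H₀ is false (actually the drug reduces systolic blood pressure).
Failing to reject a false H₀ is a Type II error.

Type II error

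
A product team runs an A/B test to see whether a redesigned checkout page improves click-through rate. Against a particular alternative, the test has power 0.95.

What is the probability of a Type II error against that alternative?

0.05

Power = 1 − β, so β = 1 − 0.95 = 0.05.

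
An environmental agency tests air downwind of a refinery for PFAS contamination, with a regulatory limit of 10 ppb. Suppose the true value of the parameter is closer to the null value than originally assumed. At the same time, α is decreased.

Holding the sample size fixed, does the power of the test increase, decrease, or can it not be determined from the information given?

A smaller true effect puts the Ha sampling distribution closer to H₀, so more of it falls in the non-rejection region. Lowering α raises the bar for rejection; under Ha, the test now fails to reject on outcomes it previously would have rejected. Both changes push β in the same direction.
Since power = 1 − β and β increases, power decreases.

It decreases.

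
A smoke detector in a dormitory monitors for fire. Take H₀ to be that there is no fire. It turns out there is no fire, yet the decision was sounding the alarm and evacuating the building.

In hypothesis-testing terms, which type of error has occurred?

'Sounding the alarm and evacuating the building' corresponds to rejecting H₀.
H₀ was rejected but H₀ is true — a Type I error (false positive).

Type I error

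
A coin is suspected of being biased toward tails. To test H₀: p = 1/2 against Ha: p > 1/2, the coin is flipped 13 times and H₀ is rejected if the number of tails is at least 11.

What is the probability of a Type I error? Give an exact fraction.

23/2048

Under H₀, X ~ Binomial(13, 1/2), and α = P(X ≥ 11).
P(X ≥ 11) = [C(13,11) + C(13,12) + C(13,13)] / 2^13 = (78 + 13 + 1) / 8192 = 92/8192 = 23/2048.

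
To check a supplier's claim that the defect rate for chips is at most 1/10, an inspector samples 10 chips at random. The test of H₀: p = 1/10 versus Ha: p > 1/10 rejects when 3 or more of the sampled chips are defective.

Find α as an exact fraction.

87738533/1250000000

α = P(reject H₀ | H₀ true) = P(X ≥ 3 | p = 1/10), X ~ Binomial(10, 1/10).
α = 1 − P(X ≤ 2) = 1 − 1162261467/1250000000 = 87738533/1250000000.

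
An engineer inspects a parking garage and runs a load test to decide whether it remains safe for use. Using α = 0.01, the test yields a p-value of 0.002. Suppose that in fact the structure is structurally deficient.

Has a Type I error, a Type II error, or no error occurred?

No error (correct decision).

The conventional null hypothesis is that the structure meets the required load capacity (safe).
Since p = 0.002 < α = 0.01, H₀ is rejected.
H₀ is false (actually the structure is structurally deficient).
The decision matches the true state — no error.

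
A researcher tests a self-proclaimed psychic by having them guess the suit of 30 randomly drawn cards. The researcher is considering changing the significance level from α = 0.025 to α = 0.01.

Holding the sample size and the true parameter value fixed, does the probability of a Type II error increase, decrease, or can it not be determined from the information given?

A smaller α moves the rejection region further into the tail. With the alternative true, more outcomes now fall outside the rejection region, so failing to reject becomes more likely.

It increases.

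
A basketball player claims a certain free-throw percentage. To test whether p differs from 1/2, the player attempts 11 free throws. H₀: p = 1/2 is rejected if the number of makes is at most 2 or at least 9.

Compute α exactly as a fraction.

The significance level is the null-hypothesis probability of the rejection region {≤2} ∪ {≥9}.
The two tails are symmetric, so α = 2·(1 + 11 + 55)/2^11 = 134/2048 = 67/1024.

67/1024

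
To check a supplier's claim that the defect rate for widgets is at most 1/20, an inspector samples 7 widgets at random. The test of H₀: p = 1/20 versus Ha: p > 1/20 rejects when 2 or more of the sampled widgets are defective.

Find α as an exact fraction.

28403547/640000000

Under H₀, K ~ Binomial(7, 1/20); the Type I error rate is P(K ≥ 2).
Computing the lower-tail complement: 1 − 611596453/640000000 = 28403547/640000000.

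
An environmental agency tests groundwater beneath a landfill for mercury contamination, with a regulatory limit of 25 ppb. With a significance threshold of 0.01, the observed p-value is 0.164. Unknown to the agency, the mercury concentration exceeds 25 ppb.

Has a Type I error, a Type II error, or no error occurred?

The conventional null hypothesis is that the mercury concentration is at or below 25 ppb (safe).
Since p = 0.164 ≥ α = 0.01, H₀ is not rejected.
H₀ is false (actually the mercury concentration exceeds 25 ppb).
Failing to reject a false H₀ is a Type II error.

Type II error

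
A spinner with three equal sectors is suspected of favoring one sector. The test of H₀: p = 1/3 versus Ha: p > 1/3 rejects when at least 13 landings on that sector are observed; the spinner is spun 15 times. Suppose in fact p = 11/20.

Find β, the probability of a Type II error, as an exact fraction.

Under the alternative p = 11/20, S ~ Binomial(15, 11/20); β is the probability the test does not reject, P(S < 13).
Equivalently, β = 1 − P(S ≥ 13) = 32418940857512713659/32768000000000000000.

32418940857512713659/32768000000000000000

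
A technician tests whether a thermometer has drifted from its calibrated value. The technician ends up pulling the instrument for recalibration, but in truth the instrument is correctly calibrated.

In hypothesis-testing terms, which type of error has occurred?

The null hypothesis here is that the instrument is correctly calibrated.
'Pulling the instrument for recalibration' corresponds to rejecting H₀.
H₀ was rejected but H₀ is true — a Type I error (false positive).

Type I error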